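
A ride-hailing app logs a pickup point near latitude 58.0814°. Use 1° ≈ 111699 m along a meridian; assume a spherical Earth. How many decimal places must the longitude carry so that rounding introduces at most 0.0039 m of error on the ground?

At 58.0814° one degree of longitude covers 111699 × cos 58.0814° ≈ 111699 × 0.5287 ≈ 59056.8 m.
N decimal places → at most half a unit in the last place, 0.5 × 10⁻ᴺ° = 59056.8/2 × 10⁻ᴺ m.
Setting 29528.4 × 10⁻ᴺ ≤ 0.0039 gives 10ᴺ ≥ 7.571e+06, i.e. N ≥ 6.88.
N = 6 would give 0.0295 m (too coarse); N = 7 gives 0.00295 m ≤ 0.0039 m.

7 decimal places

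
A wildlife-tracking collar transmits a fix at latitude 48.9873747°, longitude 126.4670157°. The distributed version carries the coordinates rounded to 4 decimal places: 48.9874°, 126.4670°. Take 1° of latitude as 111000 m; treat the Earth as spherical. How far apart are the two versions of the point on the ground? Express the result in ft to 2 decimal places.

Δlat = 48.9873747 − 48.9874 = -0.0000253°; Δlon = 126.4670157 − 126.4670 = +0.0000157°.
North–south shift: -0.0000253 × 111000 = -2.8083 m.
E–W at 48.9874°: 0.0000157° × 111000 × cos 48.9874° = 0.0000157 × 111000 × 0.6562 ≈ 1.1436 m.
Distance: √(2.8083² + 1.1436²) ≈ 3.03222 m.
In feet: 3.03222 m ÷ 0.3048 ≈ 9.9482 ft.

9.95 ft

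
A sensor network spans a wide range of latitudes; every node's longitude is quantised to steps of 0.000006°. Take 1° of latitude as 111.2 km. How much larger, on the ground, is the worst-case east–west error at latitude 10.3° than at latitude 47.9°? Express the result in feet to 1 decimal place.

0.3 feet

With a 0.000006° grid the true value lies within half a step, ±0.000006°/2 = ±3e-06°, of the stored one.
At 10.3°: 3e-06° × 111200 × cos 10.3° = 3e-06 × 111200 × 0.9839 ≈ 0.32822 m.
Error at 47.9° = 3e-06° × 111200 × cos 47.9° ≈ 0.3336 × 0.6704 = 0.22365 m.
So the lower-latitude error exceeds the higher by 0.32822 − 0.22365 = 0.10457 m.
In feet: 0.10457 m ÷ 0.3048 ≈ 0.34308 ft.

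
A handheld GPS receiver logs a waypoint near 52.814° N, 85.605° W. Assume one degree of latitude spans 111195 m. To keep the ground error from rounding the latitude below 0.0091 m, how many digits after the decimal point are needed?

7

One degree of latitude covers 111195 m.
Rounding to N decimal places gives at most 0.5 × 10⁻ᴺ degrees of error, i.e. 0.5 × 10⁻ᴺ × 111195 m.
Setting 55597.5 × 10⁻ᴺ ≤ 0.0091 gives 10ᴺ ≥ 6.11e+06, i.e. N ≥ 6.79.
So 7 decimal places suffice (0.00556 m); 6 would allow up to 0.0556 m.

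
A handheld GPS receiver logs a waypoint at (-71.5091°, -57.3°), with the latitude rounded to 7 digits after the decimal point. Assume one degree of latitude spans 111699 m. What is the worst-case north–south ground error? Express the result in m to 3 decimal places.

0.006 m

Rounding to 7 decimal places leaves the latitude within ±5e-08° of the true value.
So the N–S error is at most 5e-08 × 111699 = 0.00558495 m.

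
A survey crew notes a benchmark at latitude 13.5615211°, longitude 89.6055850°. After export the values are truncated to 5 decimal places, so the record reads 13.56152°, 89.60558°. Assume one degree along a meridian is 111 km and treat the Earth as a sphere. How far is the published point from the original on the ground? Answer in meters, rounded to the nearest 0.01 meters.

0.55 meters

Δlat = 13.5615211 − 13.56152 = +0.0000011°; Δlon = 89.6055850 − 89.60558 = +0.0000050°.
N–S: 0.0000011° × 111000 m/° = 0.1221 m.
East–west at this latitude: 0.0000050° × 111000 × cos 13.5615° ≈ 0.0000050 × 107905 = 0.539526 m.
Distance: √(0.1221² + 0.539526²) ≈ 0.55317 m.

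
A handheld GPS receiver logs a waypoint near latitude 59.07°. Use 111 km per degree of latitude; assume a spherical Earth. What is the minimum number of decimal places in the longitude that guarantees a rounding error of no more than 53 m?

3 decimal places

At 59.07° one degree of longitude covers 111000 × cos 59.07° ≈ 111000 × 0.5140 ≈ 57052.9 m.
N decimal places → at most half a unit in the last place, 0.5 × 10⁻ᴺ° = 57052.9/2 × 10⁻ᴺ m.
Setting 28526.5 × 10⁻ᴺ ≤ 53 gives 10ᴺ ≥ 538.2, i.e. N ≥ 2.73.
At 2 places the error can reach 285 m, but 3 places keeps it to 28.5 m.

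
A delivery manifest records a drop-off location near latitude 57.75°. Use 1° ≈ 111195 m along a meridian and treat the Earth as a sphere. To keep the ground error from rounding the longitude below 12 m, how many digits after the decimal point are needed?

4

At 57.75° one degree of longitude covers 111195 × cos 57.75° ≈ 111195 × 0.5336 ≈ 59335.3 m.
N decimal places → at most half a unit in the last place, 0.5 × 10⁻ᴺ° = 59335.3/2 × 10⁻ᴺ m.
Need 0.5 × 59335.3 × 10⁻ᴺ ≤ 12 → 10⁻ᴺ ≤ 4.045e-04, so N ≥ 3.39.
At 3 places the error can reach 29.7 m, but 4 places keeps it to 2.97 m.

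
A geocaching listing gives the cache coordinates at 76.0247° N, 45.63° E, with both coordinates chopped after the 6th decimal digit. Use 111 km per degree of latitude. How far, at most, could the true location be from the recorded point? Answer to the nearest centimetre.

11 centimetres

Truncating at 6 decimal places can drop up to a full unit in the last place, so each coordinate may be off by as much as 1e-06°.
Latitude error → 1e-06 × 111000 = 0.111 m along the meridian.
E–W at 76.0247°: 1e-06° × 111000 × cos 76.0247° = 1e-06 × 111000 × 0.2415 ≈ 0.0268069 m.
Worst case both components are at the extreme and orthogonal: √(0.111² + 0.0268069²) ≈ 0.114191 m.
That is 0.114191 m = 11.419 cm.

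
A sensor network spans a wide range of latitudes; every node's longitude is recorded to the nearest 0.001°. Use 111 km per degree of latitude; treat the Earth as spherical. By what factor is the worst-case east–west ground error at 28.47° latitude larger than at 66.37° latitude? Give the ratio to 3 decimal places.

Rounding to 3 decimal places leaves the longitude within ±0.0005° of the true value.
Error at 28.47° = 0.0005° × 111000 × cos 28.47° ≈ 55.5 × 0.8791 = 48.788 m.
At 66.37°: 0.0005° × 111000 × cos 66.37° = 0.0005 × 111000 × 0.4008 ≈ 22.246 m.
The ratio reduces to cos 28.47° / cos 66.37° = 0.8791/0.4008 ≈ 2.1931.

2.193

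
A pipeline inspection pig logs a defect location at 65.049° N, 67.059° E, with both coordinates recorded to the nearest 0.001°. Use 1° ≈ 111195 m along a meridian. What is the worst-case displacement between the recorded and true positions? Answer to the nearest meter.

60 meters

Rounding to 3 decimal places leaves each coordinate within ±0.0005° of the true value.
Latitude error → 0.0005 × 111195 = 55.5975 m along the meridian.
Longitude error → 0.0005 × 111195 × cos 65.049° = 0.0005 × 111195 × 0.4218 ≈ 23.4534 m.
Worst case both components are at the extreme and orthogonal: √(55.5975² + 23.4534²) ≈ 60.3419 m.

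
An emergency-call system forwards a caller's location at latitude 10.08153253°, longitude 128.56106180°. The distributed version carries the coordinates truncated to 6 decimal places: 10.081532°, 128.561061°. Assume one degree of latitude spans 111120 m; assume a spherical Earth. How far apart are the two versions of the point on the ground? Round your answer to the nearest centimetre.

11 centimetres

Δlat = 10.08153253 − 10.081532 = +0.00000053°; Δlon = 128.56106180 − 128.561061 = +0.00000080°.
N–S: 0.00000053° × 111120 m/° = 0.0588936 m.
E–W at 10.0815°: 0.00000080° × 111120 × cos 10.0815° = 0.00000080 × 111120 × 0.9846 ≈ 0.0875234 m.
Combined displacement = (0.0588936² + 0.0875234²)^½ ≈ 0.105493 m.
That is 0.105493 m = 10.549 cm.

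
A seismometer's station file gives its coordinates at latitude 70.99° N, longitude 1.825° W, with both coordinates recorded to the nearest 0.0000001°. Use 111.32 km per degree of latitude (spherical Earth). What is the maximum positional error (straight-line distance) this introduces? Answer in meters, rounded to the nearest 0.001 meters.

Rounding to 7 decimal places leaves each coordinate within ±5e-08° of the true value.
Latitude error → 5e-08 × 111320 = 0.005566 m along the meridian.
E–W at 70.99°: 5e-08° × 111320 × cos 70.99° = 5e-08 × 111320 × 0.3257 ≈ 0.00181303 m.
The two errors are perpendicular, so the maximum displacement is √(0.005566² + 0.00181303²) ≈ 0.00585384 m.

0.006 meters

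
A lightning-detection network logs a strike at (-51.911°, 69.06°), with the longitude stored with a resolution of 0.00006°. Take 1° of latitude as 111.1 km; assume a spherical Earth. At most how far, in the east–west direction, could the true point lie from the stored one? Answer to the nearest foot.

7 feet

With a 0.00006° grid the true value lies within half a step, ±0.00006°/2 = ±3e-05°, of the stored one.
At latitude 51.911° a degree of longitude spans 111100 m × cos 51.911° = 111100 × 0.6169 ≈ 68535.9 m.
So at most 3e-05° × 68535.9 ≈ 2.05608 m east–west.
Converting: 2.05608 m × 3.2808 ft/m ≈ 6.7457 ft.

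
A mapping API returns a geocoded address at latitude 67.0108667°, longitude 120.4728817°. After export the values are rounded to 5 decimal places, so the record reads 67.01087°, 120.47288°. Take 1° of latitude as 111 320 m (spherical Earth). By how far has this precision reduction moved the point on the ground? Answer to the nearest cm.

The latitude changed by -0.0000033° and the longitude by +0.0000017°.
N–S: -0.0000033° × 111320 m/° = -0.367356 m.
East–west at this latitude: 0.0000017° × 111320 × cos 67.0109° ≈ 0.0000017 × 43476.7 = 0.0739105 m.
Distance: √(0.367356² + 0.0739105²) ≈ 0.374717 m.
That is 0.374717 m = 37.472 cm.

37 cm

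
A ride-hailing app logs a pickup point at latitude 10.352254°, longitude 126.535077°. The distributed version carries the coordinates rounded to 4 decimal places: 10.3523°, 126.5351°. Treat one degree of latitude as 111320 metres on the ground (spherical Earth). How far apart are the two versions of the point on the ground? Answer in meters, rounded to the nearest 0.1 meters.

The latitude changed by -0.000046° and the longitude by -0.000023°.
N–S: -0.000046° × 111320 m/° = -5.12072 m.
East–west at this latitude: -0.000023° × 111320 × cos 10.3523° ≈ -0.000023 × 109508 = -2.51868 m.
Hypotenuse of the two orthogonal shifts: √(5.12072² + 2.51868²) = 5.70662 m.

5.7 meters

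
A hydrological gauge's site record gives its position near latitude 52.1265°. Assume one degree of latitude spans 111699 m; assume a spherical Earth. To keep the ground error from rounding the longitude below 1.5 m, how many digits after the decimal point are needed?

At 52.1265° one degree of longitude covers 111699 × cos 52.1265° ≈ 111699 × 0.6139 ≈ 68574.3 m.
With N decimal places the half-ulp bound is 0.5·10⁻ᴺ°, or 0.5·10⁻ᴺ × 68574.3 m on the ground.
Setting 34287.1 × 10⁻ᴺ ≤ 1.5 gives 10ᴺ ≥ 2.286e+04, i.e. N ≥ 4.36.
So 5 decimal places suffice (0.343 m); 4 would allow up to 3.43 m.

5 decimal places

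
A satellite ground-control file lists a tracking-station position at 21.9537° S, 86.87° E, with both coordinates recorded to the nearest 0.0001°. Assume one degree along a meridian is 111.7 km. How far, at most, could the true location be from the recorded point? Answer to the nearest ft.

Rounding to 4 decimal places leaves each coordinate within ±5e-05° of the true value.
Latitude error → 5e-05 × 111700 = 5.585 m along the meridian.
Longitude error → 5e-05 × 111700 × cos 21.9537° = 5e-05 × 111700 × 0.9275 ≈ 5.18001 m.
The two errors are perpendicular, so the maximum displacement is √(5.585² + 5.18001²) ≈ 7.6174 m.
Converting: 7.6174 m × 3.2808 ft/m ≈ 24.991 ft.

25 ft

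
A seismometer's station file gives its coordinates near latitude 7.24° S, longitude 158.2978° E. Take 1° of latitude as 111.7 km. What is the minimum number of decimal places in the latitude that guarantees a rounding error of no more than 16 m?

One degree of latitude covers 111700 m.
Rounding to N decimal places gives at most 0.5 × 10⁻ᴺ degrees of error, i.e. 0.5 × 10⁻ᴺ × 111700 m.
Need 0.5 × 111700 × 10⁻ᴺ ≤ 16 → 10⁻ᴺ ≤ 2.865e-04, so N ≥ 3.54.
At 3 places the error can reach 55.9 m, but 4 places keeps it to 5.58 m.

4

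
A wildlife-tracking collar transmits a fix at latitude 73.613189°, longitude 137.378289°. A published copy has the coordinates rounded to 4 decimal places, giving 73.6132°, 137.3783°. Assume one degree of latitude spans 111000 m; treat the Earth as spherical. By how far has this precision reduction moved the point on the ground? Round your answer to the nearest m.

Δlat = 73.613189 − 73.6132 = -0.000011°; Δlon = 137.378289 − 137.3783 = -0.000011°.
North–south shift: -0.000011 × 111000 = -1.221 m.
E–W at 73.6132°: -0.000011° × 111000 × cos 73.6132° = -0.000011 × 111000 × 0.2821 ≈ -0.344469 m.
Combined displacement = (1.221² + 0.344469²)^½ ≈ 1.26866 m.

1 m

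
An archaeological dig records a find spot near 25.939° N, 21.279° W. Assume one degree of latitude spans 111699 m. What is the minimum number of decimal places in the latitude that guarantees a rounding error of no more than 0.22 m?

One degree of latitude covers 111699 m.
With N decimal places the half-ulp bound is 0.5·10⁻ᴺ°, or 0.5·10⁻ᴺ × 111699 m on the ground.
Need 0.5 × 111699 × 10⁻ᴺ ≤ 0.22 → 10⁻ᴺ ≤ 3.939e-06, so N ≥ 5.40.
At 5 places the error can reach 0.558 m, but 6 places keeps it to 0.0558 m.

6 decimal places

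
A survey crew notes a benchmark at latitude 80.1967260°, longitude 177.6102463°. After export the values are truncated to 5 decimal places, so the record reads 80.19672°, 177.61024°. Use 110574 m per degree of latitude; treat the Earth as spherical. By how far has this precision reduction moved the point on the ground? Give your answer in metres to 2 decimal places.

Δlat = 80.1967260 − 80.19672 = +0.0000060°; Δlon = 177.6102463 − 177.61024 = +0.0000063°.
North–south shift: 0.0000060 × 110574 = 0.663444 m.
East–west at this latitude: 0.0000063° × 110574 × cos 80.1967° ≈ 0.0000063 × 18827 = 0.11861 m.
Combined displacement = (0.663444² + 0.11861²)^½ ≈ 0.673963 m.

0.67 metres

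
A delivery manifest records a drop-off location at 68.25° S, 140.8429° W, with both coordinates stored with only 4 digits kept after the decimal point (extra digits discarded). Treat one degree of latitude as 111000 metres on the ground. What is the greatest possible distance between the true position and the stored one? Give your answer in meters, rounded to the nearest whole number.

Truncating at 4 decimal places can drop up to a full unit in the last place, so each coordinate may be off by as much as 0.0001°.
Latitude error → 0.0001 × 111000 = 11.1 m along the meridian.
E–W at 68.25°: 0.0001° × 111000 × cos 68.25° = 0.0001 × 111000 × 0.3706 ≈ 4.11319 m.
The two errors are perpendicular, so the maximum displacement is √(11.1² + 4.11319²) ≈ 11.8376 m.

12 meters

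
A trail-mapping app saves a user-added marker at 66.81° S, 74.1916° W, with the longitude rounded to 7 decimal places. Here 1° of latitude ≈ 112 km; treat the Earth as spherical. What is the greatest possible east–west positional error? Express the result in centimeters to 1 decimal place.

0.2 centimeters

Rounding to 7 decimal places leaves the longitude within ±5e-08° of the true value.
At latitude 66.81° a degree of longitude spans 112000 m × cos 66.81° = 112000 × 0.3938 ≈ 44103.5 m.
East–west error: 5e-08° × 44103.5 m/° ≈ 0.00220518 m.
That is 0.00220518 m = 0.22052 cm.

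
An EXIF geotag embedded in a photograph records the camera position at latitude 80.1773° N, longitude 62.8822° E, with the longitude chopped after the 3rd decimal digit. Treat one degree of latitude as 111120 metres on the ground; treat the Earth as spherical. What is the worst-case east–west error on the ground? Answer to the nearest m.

19 m

Truncating at 3 decimal places can drop up to a full unit in the last place, so the longitude may be off by as much as 0.001°.
One degree of longitude at 80.1773° is 111120 × cos 80.1773° ≈ 111120 × 0.1706 = 18957.1 m.
So at most 0.001° × 18957.1 ≈ 18.9571 m east–west.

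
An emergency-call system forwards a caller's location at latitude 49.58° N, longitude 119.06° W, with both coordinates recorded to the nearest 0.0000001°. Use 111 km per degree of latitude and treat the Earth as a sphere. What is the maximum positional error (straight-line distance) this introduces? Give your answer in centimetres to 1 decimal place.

0.7 centimetres

Rounding to 7 decimal places leaves each coordinate within ±5e-08° of the true value.
N–S: 5e-08° × 111000 m/° = 0.00555 m.
East–west component at 49.58°: 5e-08° × 111000 × cos 49.58° ≈ 5e-08 × 71970.8 ≈ 0.00359854 m.
The two errors are perpendicular, so the maximum displacement is √(0.00555² + 0.00359854²) ≈ 0.00661453 m.
That is 0.00661453 m = 0.66145 cm.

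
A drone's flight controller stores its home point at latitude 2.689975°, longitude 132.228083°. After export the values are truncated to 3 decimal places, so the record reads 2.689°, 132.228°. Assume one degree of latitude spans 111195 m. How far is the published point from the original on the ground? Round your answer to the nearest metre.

The latitude changed by +0.000975° and the longitude by +0.000083°.
N–S: 0.000975° × 111195 m/° = 108.415 m.
E–W at 2.689°: 0.000083° × 111195 × cos 2.689° = 0.000083 × 111195 × 0.9989 ≈ 9.21902 m.
Distance: √(108.415² + 9.21902²) ≈ 108.806 m.

109 metres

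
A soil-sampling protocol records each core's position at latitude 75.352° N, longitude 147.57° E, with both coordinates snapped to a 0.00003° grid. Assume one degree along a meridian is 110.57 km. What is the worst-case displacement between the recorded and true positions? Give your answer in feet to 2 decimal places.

5.61 feet

With a 0.00003° grid the true value lies within half a step, ±0.00003°/2 = ±1.5e-05°, of the stored one.
N–S: 1.5e-05° × 110570 m/° = 1.65855 m.
Longitude error → 1.5e-05 × 110570 × cos 75.352° = 1.5e-05 × 110570 × 0.2529 ≈ 0.419414 m.
Worst case both components are at the extreme and orthogonal: √(1.65855² + 0.419414²) ≈ 1.71076 m.
Converting: 1.71076 m × 3.2808 ft/m ≈ 5.6127 ft.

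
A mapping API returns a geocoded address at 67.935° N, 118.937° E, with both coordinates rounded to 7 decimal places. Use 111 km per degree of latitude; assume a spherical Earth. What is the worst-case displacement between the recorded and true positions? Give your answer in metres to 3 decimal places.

0.006 metres

Rounding to 7 decimal places leaves each coordinate within ±5e-08° of the true value.
N–S: 5e-08° × 111000 m/° = 0.00555 m.
East–west component at 67.935°: 5e-08° × 111000 × cos 67.935° ≈ 5e-08 × 41698.1 ≈ 0.0020849 m.
Worst case both components are at the extreme and orthogonal: √(0.00555² + 0.0020849²) ≈ 0.00592869 m.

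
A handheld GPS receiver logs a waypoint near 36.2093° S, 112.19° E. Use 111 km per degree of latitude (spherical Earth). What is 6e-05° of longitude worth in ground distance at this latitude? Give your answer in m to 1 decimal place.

5.4 m

6e-05° of longitude at 36.2093° is 6e-05 × 111000 × cos 36.2093° ≈ 6e-05 × 89562 = 5.37372 m.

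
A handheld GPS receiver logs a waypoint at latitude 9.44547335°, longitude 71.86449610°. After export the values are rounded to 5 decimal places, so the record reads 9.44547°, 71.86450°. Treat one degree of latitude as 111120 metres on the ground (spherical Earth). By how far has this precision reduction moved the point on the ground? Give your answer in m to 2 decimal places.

The latitude changed by +0.00000335° and the longitude by -0.00000390°.
N–S: 0.00000335° × 111120 m/° = 0.372252 m.
E–W at 9.44547°: -0.00000390° × 111120 × cos 9.44547° = -0.00000390 × 111120 × 0.9864 ≈ -0.427492 m.
Hypotenuse of the two orthogonal shifts: √(0.372252² + 0.427492²) = 0.566852 m.

0.57 m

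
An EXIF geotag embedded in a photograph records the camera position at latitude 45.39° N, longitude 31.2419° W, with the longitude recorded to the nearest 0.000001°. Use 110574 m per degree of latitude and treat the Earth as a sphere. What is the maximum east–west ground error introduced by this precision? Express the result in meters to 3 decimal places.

Rounding to 6 decimal places leaves the longitude within ±5e-07° of the true value.
One degree of longitude at 45.39° is 110574 × cos 45.39° ≈ 110574 × 0.7023 = 77653.6 m.
Maximum E–W displacement: 5e-07 × 77653.6 = 0.0388268 m.

0.039 meters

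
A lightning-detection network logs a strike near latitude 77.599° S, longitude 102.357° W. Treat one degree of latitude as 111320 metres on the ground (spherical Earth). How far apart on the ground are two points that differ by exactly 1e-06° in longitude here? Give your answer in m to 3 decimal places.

At 77.599° a degree of longitude is 111320 × cos 77.599° ≈ 23906.2 m, so 1e-06° corresponds to 0.0239062 m.

0.024 m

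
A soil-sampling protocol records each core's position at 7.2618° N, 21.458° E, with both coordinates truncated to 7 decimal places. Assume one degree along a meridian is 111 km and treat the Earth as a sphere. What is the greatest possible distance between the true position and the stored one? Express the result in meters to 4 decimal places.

0.0156 meters

Truncating at 7 decimal places can drop up to a full unit in the last place, so each coordinate may be off by as much as 1e-07°.
Latitude error → 1e-07 × 111000 = 0.0111 m along the meridian.
E–W at 7.2618°: 1e-07° × 111000 × cos 7.2618° = 1e-07 × 111000 × 0.9920 ≈ 0.011011 m.
Combining orthogonally: (0.0111² + 0.011011²)^½ ≈ 0.0156349 m.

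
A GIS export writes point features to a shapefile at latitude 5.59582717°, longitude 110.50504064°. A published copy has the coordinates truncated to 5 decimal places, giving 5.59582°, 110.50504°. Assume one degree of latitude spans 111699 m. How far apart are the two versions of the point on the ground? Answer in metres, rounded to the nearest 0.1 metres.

0.8 metres

Δlat = 5.59582717 − 5.59582 = +0.00000717°; Δlon = 110.50504064 − 110.50504 = +0.00000064°.
N–S: 0.00000717° × 111699 m/° = 0.800882 m.
E–W at 5.59582°: 0.00000064° × 111699 × cos 5.59582° = 0.00000064 × 111699 × 0.9952 ≈ 0.0711467 m.
Distance: √(0.800882² + 0.0711467²) ≈ 0.804036 m.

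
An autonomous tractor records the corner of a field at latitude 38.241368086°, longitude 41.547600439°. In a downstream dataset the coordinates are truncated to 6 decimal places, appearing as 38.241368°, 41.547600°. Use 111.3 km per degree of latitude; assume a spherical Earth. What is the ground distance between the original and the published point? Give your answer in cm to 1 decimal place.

Δlat = 38.241368086 − 38.241368 = +0.000000086°; Δlon = 41.547600439 − 41.547600 = +0.000000439°.
North–south shift: 0.000000086 × 111300 = 0.0095718 m.
E–W at 38.2414°: 0.000000439° × 111300 × cos 38.2414° = 0.000000439 × 111300 × 0.7854 ≈ 0.0383757 m.
Distance: √(0.0095718² + 0.0383757²) ≈ 0.0395514 m.
That is 0.0395514 m = 3.9551 cm.

4.0 cm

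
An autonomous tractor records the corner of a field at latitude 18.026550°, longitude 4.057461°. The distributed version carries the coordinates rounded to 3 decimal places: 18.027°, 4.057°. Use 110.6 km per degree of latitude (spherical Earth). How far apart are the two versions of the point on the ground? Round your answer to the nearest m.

69 m

Δlat = 18.026550 − 18.027 = -0.000450°; Δlon = 4.057461 − 4.057 = +0.000461°.
North–south shift: -0.000450 × 110600 = -49.77 m.
E–W at 18.027°: 0.000461° × 110600 × cos 18.027° = 0.000461 × 110600 × 0.9509 ≈ 48.4837 m.
Hypotenuse of the two orthogonal shifts: √(49.77² + 48.4837²) = 69.4818 m.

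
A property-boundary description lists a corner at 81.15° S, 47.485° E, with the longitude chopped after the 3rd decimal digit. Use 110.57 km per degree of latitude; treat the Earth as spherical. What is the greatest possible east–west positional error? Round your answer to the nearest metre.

17 metres

Truncating at 3 decimal places can drop up to a full unit in the last place, so the longitude may be off by as much as 0.001°.
Parallels shrink by cos φ, so at 81.15° a degree of longitude is 110570 × 0.1538 ≈ 17011 m.
So at most 0.001° × 17011 ≈ 17.011 m east–west.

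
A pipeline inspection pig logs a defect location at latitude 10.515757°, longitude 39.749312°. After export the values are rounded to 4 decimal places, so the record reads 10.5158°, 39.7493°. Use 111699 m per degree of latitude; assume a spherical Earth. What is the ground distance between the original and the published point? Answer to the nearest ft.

Δlat = 10.515757 − 10.5158 = -0.000043°; Δlon = 39.749312 − 39.7493 = +0.000012°.
N–S: -0.000043° × 111699 m/° = -4.80306 m.
East–west at this latitude: 0.000012° × 111699 × cos 10.5158° ≈ 0.000012 × 109823 = 1.31788 m.
Hypotenuse of the two orthogonal shifts: √(4.80306² + 1.31788²) = 4.98058 m.
In feet: 4.98058 m ÷ 0.3048 ≈ 16.34 ft.

16 ft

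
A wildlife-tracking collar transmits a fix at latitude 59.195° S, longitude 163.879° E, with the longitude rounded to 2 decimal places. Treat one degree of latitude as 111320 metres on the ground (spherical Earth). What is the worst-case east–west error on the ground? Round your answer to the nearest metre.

Rounding to 2 decimal places leaves the longitude within ±0.005° of the true value.
At latitude 59.195° a degree of longitude spans 111320 m × cos 59.195° = 111320 × 0.5121 ≈ 57009 m.
East–west error: 0.005° × 57009 m/° ≈ 285.045 m.

285 metres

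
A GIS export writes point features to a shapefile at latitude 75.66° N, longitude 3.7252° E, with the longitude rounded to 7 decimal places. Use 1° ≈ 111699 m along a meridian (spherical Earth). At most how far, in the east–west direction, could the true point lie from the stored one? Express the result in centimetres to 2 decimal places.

Rounding to 7 decimal places leaves the longitude within ±5e-08° of the true value.
At latitude 75.66° a degree of longitude spans 111699 m × cos 75.66° = 111699 × 0.2477 ≈ 27665.1 m.
East–west error: 5e-08° × 27665.1 m/° ≈ 0.00138326 m.
That is 0.00138326 m = 0.13833 cm.

0.14 centimetres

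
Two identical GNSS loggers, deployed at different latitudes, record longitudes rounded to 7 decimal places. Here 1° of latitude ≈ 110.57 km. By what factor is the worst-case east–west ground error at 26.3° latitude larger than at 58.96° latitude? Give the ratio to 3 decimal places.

1.739

Rounding to 7 decimal places leaves the longitude within ±5e-08° of the true value.
At 26.3°: 5e-08° × 110570 × cos 26.3° = 5e-08 × 110570 × 0.8965 ≈ 0.0049562 m.
Error at 58.96° = 5e-08° × 110570 × cos 58.96° ≈ 0.0055285 × 0.5156 = 0.0028507 m.
The ratio reduces to cos 26.3° / cos 58.96° = 0.8965/0.5156 ≈ 1.7386.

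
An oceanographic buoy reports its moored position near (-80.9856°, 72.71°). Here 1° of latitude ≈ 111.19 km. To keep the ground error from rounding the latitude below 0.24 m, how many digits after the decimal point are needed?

One degree of latitude covers 111190 m.
N decimal places → at most half a unit in the last place, 0.5 × 10⁻ᴺ° = 111190/2 × 10⁻ᴺ m.
Setting 55595 × 10⁻ᴺ ≤ 0.24 gives 10ᴺ ≥ 2.316e+05, i.e. N ≥ 5.36.
N = 5 would give 0.556 m (too coarse); N = 6 gives 0.0556 m ≤ 0.24 m.

6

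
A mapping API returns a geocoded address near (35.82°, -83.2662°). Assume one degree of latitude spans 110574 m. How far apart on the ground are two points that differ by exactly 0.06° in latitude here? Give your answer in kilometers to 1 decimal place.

6.6 kilometers

Along a meridian 0.06° is 0.06 × 110574 = 6634.44 m.
That is 6634.44 m = 6.6344 km.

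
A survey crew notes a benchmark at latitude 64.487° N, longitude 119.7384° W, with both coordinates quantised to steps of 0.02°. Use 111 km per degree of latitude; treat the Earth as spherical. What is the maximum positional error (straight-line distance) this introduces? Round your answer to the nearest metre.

With a 0.02° grid the true value lies within half a step, ±0.02°/2 = ±0.01°, of the stored one.
Latitude error → 0.01 × 111000 = 1110 m along the meridian.
Longitude error → 0.01 × 111000 × cos 64.487° = 0.01 × 111000 × 0.4307 ≈ 478.095 m.
Worst case both components are at the extreme and orthogonal: √(1110² + 478.095²) ≈ 1208.58 m.

1209 metres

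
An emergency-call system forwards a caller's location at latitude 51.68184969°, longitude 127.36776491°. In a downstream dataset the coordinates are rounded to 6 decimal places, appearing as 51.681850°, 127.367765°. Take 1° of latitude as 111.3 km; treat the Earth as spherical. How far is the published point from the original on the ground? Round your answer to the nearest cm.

Δlat = 51.68184969 − 51.681850 = -0.00000031°; Δlon = 127.36776491 − 127.367765 = -0.00000009°.
N–S: -0.00000031° × 111300 m/° = -0.034503 m.
East–west at this latitude: -0.00000009° × 111300 × cos 51.6818° ≈ -0.00000009 × 69009.1 = -0.00621082 m.
Distance: √(0.034503² + 0.00621082²) ≈ 0.0350575 m.
That is 0.0350575 m = 3.5058 cm.

4 cm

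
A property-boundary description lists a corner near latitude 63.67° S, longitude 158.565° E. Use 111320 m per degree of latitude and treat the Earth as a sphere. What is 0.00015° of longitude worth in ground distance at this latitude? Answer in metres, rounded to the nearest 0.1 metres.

7.4 metres

One degree of longitude here spans 111320 × cos 63.67° = 111320 × 0.4435 ≈ 49374.9 m; 0.00015° of that is 7.40624 m.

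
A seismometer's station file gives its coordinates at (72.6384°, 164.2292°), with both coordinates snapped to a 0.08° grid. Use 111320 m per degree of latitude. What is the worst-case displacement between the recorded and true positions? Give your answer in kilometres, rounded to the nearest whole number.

5 kilometres

With a 0.08° grid the true value lies within half a step, ±0.08°/2 = ±0.04°, of the stored one.
North–south component: 0.04° × 111320 = 4452.8 m.
Longitude error → 0.04 × 111320 × cos 72.6384° = 0.04 × 111320 × 0.2984 ≈ 1328.72 m.
Combining orthogonally: (4452.8² + 1328.72²)^½ ≈ 4646.82 m.
That is 4646.82 m = 4.6468 km.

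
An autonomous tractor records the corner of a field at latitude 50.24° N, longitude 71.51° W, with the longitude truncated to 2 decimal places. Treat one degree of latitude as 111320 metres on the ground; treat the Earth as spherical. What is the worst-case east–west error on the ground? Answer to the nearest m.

Truncating at 2 decimal places can drop up to a full unit in the last place, so the longitude may be off by as much as 0.01°.
One degree of longitude at 50.24° is 111320 × cos 50.24° ≈ 111320 × 0.6396 = 71197.3 m.
Maximum E–W displacement: 0.01 × 71197.3 = 711.973 m.

712 m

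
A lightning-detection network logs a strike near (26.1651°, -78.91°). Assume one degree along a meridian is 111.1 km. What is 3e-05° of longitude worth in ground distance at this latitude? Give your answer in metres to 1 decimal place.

One degree of longitude here spans 111100 × cos 26.1651° = 111100 × 0.8975 ≈ 99715.3 m; 3e-05° of that is 2.99146 m.

3.0 metres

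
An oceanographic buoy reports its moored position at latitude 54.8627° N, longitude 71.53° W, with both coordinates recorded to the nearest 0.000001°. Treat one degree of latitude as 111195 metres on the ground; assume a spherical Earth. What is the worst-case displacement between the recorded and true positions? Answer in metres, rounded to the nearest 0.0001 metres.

0.0641 metres

Rounding to 6 decimal places leaves each coordinate within ±5e-07° of the true value.
North–south component: 5e-07° × 111195 = 0.0555975 m.
East–west component at 54.8627°: 5e-07° × 111195 × cos 54.8627° ≈ 5e-07 × 63996.9 ≈ 0.0319985 m.
Worst case both components are at the extreme and orthogonal: √(0.0555975² + 0.0319985²) ≈ 0.0641481 m.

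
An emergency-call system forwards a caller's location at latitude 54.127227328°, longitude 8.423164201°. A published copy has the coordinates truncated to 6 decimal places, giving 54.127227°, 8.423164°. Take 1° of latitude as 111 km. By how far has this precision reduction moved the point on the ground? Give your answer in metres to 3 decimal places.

0.039 metres

Δlat = 54.127227328 − 54.127227 = +0.000000328°; Δlon = 8.423164201 − 8.423164 = +0.000000201°.
N–S: 0.000000328° × 111000 m/° = 0.036408 m.
East–west at this latitude: 0.000000201° × 111000 × cos 54.1272° ≈ 0.000000201 × 65044.6 = 0.013074 m.
Combined displacement = (0.036408² + 0.013074²)^½ ≈ 0.0386842 m.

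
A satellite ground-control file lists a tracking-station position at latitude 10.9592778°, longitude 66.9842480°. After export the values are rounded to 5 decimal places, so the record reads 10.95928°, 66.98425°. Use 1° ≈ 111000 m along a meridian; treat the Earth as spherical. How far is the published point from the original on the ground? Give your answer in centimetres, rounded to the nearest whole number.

33 centimetres

The latitude changed by -0.0000022° and the longitude by -0.0000020°.
N–S: -0.0000022° × 111000 m/° = -0.2442 m.
E–W at 10.9593°: -0.0000020° × 111000 × cos 10.9593° = -0.0000020 × 111000 × 0.9818 ≈ -0.217951 m.
Distance: √(0.2442² + 0.217951²) ≈ 0.327317 m.
That is 0.327317 m = 32.732 cm.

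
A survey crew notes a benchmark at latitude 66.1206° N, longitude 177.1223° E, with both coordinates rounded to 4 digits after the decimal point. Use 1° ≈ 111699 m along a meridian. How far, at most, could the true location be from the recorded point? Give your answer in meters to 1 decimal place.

6.0 meters

Rounding to 4 decimal places leaves each coordinate within ±5e-05° of the true value.
Latitude error → 5e-05 × 111699 = 5.58495 m along the meridian.
East–west component at 66.1206°: 5e-05° × 111699 × cos 66.1206° ≈ 5e-05 × 45217.2 ≈ 2.26086 m.
The two errors are perpendicular, so the maximum displacement is √(5.58495² + 2.26086²) ≈ 6.02521 m.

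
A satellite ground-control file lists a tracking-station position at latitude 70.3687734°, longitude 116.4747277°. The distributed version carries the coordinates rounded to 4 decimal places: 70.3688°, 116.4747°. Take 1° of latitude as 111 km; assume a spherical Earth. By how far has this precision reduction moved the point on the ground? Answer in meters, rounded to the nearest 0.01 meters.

Δlat = 70.3687734 − 70.3688 = -0.0000266°; Δlon = 116.4747277 − 116.4747 = +0.0000277°.
North–south shift: -0.0000266 × 111000 = -2.9526 m.
E–W at 70.3688°: 0.0000277° × 111000 × cos 70.3688° = 0.0000277 × 111000 × 0.3360 ≈ 1.03299 m.
Combined displacement = (2.9526² + 1.03299²)^½ ≈ 3.12808 m.

3.13 meters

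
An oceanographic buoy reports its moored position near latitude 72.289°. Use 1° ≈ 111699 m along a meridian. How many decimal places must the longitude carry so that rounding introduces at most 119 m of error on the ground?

3 decimal places

At 72.289° one degree of longitude covers 111699 × cos 72.289° ≈ 111699 × 0.3042 ≈ 33980.6 m.
N decimal places → at most half a unit in the last place, 0.5 × 10⁻ᴺ° = 33980.6/2 × 10⁻ᴺ m.
Need 0.5 × 33980.6 × 10⁻ᴺ ≤ 119 → 10⁻ᴺ ≤ 7.004e-03, so N ≥ 2.15.
So 3 decimal places suffice (17 m); 2 would allow up to 170 m.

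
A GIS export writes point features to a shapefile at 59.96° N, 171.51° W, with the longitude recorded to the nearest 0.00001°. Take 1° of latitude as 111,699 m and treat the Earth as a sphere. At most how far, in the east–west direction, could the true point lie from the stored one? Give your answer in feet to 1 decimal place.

0.9 feet

Rounding to 5 decimal places leaves the longitude within ±5e-06° of the true value.
Parallels shrink by cos φ, so at 59.96° a degree of longitude is 111699 × 0.5006 ≈ 55917 m.
So at most 5e-06° × 55917 ≈ 0.279585 m east–west.
In feet: 0.279585 m ÷ 0.3048 ≈ 0.91727 ft.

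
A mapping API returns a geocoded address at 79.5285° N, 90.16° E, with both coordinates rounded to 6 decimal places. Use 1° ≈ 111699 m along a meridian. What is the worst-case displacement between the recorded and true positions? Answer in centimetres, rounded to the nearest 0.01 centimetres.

Rounding to 6 decimal places leaves each coordinate within ±5e-07° of the true value.
North–south component: 5e-07° × 111699 = 0.0558495 m.
Longitude error → 5e-07 × 111699 × cos 79.5285° = 5e-07 × 111699 × 0.1817 ≈ 0.0101504 m.
Combining orthogonally: (0.0558495² + 0.0101504²)^½ ≈ 0.0567644 m.
That is 0.0567644 m = 5.6764 cm.

5.68 centimetres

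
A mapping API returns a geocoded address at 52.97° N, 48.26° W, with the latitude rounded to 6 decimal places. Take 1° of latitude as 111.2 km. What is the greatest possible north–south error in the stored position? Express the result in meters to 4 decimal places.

Rounding to 6 decimal places leaves the latitude within ±5e-07° of the true value.
Along the meridian that is 5e-07° × 111200 m/° = 0.0556 m.

0.0556 meters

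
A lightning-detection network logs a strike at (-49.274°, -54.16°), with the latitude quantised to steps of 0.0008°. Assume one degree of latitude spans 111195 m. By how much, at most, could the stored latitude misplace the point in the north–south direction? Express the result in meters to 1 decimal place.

With a 0.0008° grid the true value lies within half a step, ±0.0008°/2 = ±0.0004°, of the stored one.
Along the meridian that is 0.0004° × 111195 m/° = 44.478 m.

44.5 meters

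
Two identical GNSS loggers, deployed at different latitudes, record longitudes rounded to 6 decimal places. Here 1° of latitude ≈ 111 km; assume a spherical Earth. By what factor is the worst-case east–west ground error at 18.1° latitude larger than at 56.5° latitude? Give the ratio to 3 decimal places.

Rounding to 6 decimal places leaves the longitude within ±5e-07° of the true value.
Error at 18.1° = 5e-07° × 111000 × cos 18.1° ≈ 0.0555 × 0.9505 = 0.052754 m.
At 56.5°: 5e-07° × 111000 × cos 56.5° = 5e-07 × 111000 × 0.5519 ≈ 0.030633 m.
Ratio: 0.052754 / 0.030633 = cos 18.1° / cos 56.5° ≈ 1.7221.

1.722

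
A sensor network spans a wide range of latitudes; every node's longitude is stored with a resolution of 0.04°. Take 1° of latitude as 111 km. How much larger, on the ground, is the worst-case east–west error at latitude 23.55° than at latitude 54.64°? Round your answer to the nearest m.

With a 0.04° grid the true value lies within half a step, ±0.04°/2 = ±0.02°, of the stored one.
At 23.55°: 0.02° × 111000 × cos 23.55° = 0.02 × 111000 × 0.9167 ≈ 2035.1 m.
At 54.64°: 0.02° × 111000 × cos 54.64° = 0.02 × 111000 × 0.5787 ≈ 1284.7 m.
Difference: 2035.1 − 1284.7 = 750.36 m.

750 m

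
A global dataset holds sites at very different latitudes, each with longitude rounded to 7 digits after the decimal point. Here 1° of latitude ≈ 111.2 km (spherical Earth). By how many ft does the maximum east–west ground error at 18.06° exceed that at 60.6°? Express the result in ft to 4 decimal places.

Rounding to 7 decimal places leaves the longitude within ±5e-08° of the true value.
Error at 18.06° = 5e-08° × 111200 × cos 18.06° ≈ 0.00556 × 0.9507 = 0.0052861 m.
Error at 60.6° = 5e-08° × 111200 × cos 60.6° ≈ 0.00556 × 0.4909 = 0.0027294 m.
So the lower-latitude error exceeds the higher by 0.0052861 − 0.0027294 = 0.0025566 m.
In feet: 0.00255665 m ÷ 0.3048 ≈ 0.008388 ft.

0.0084 ft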